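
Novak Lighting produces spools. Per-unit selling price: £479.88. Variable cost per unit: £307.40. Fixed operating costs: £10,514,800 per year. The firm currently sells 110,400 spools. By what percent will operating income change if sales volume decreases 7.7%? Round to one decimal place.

-17.2%

Total contribution margin = 110,400 × £172.48 = £19,041,792.00.
EBIT = £19,041,792.00 − £10,514,800 = £8,526,992.00.
Degree of operating leverage = £19,041,792.00 / £8,526,992.00 = 2.2331.
So EBIT moves 2.2331 × (-7.7%) = -17.2%.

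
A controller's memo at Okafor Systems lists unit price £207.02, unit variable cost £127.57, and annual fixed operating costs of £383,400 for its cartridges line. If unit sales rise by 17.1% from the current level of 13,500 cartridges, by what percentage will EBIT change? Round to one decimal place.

Contribution at this volume is 13,500 × £79.45 = £1,072,575.00.
EBIT = £1,072,575.00 − £383,400 = £689,175.00.
So DOL = total CM / EBIT = £1,072,575.00 / £689,175.00 = 1.5563.
Operating income changes by 1.5563 × +17.1% = +26.6%.

+26.6%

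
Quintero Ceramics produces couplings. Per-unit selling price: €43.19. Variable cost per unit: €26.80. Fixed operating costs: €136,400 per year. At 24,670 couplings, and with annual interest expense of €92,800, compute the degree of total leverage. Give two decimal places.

2.31

Total contribution margin = 24,670 × €16.39 = €404,341.30.
EBIT = €404,341.30 − €136,400 = €267,941.30. Interest = €92,800.00.
DOL = €404,341.30 ÷ €267,941.30 = 1.5091; DFL = €267,941.30 ÷ €175,141.30 = 1.5299.
DCL = DOL × DFL = 1.5091 × 1.5299 = 2.3088.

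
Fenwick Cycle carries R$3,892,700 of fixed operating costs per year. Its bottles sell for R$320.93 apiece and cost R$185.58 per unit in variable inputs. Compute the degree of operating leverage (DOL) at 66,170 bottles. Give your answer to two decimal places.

1.77

At 66,170 units, contribution = 66,170 × R$135.35 = R$8,956,109.50.
EBIT = R$8,956,109.50 − R$3,892,700 = R$5,063,409.50.
DOL = contribution ÷ EBIT = R$8,956,109.50 ÷ R$5,063,409.50 = 1.7688.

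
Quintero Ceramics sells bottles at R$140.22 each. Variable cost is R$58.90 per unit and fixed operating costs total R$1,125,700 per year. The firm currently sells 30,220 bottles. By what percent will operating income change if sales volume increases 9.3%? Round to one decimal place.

Total contribution margin = 30,220 × R$81.32 = R$2,457,490.40.
Subtracting fixed costs: EBIT = R$2,457,490.40 − R$1,125,700 = R$1,331,790.40.
So DOL = total CM / EBIT = R$2,457,490.40 / R$1,331,790.40 = 1.8453.
So EBIT moves 1.8453 × (+9.3%) = +17.2%.

+17.2%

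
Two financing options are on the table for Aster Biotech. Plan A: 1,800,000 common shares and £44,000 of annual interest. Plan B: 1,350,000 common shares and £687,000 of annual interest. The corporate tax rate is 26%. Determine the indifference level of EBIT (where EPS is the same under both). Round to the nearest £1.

£2,616,000

Set EPS_A = EPS_B: (EBIT − £44,000)(1 − 0.26) ÷ 1,800,000 = (EBIT − £687,000)(1 − 0.26) ÷ 1,350,000.
Cancelling (1 − t) and cross-multiplying: 1,350,000·(EBIT − 44,000) = 1,800,000·(EBIT − 687,000).
EBIT × (1,800,000 − 1,350,000) = 687,000 × 1,800,000 − 44,000 × 1,350,000 = 1,177,200,000,000, so EBIT = 1,177,200,000,000 ÷ 450,000 = 2,616,000.00.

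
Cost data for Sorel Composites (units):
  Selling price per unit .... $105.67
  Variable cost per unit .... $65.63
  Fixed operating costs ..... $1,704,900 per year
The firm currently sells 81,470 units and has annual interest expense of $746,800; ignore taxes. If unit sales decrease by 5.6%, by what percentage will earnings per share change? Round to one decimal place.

Contribution at this volume is 81,470 × $40.04 = $3,262,058.80.
Subtracting fixed costs: EBIT = $3,262,058.80 − $1,704,900 = $1,557,158.80.
Interest = $746,800.00, so EBIT − I = $810,358.80.
Degree of combined leverage = contribution ÷ (EBIT − I) = $3,262,058.80 ÷ $810,358.80 = 4.0254.
%ΔEPS = DCL × %ΔSales = 4.0254 × -5.6% = -22.5%.

-22.5%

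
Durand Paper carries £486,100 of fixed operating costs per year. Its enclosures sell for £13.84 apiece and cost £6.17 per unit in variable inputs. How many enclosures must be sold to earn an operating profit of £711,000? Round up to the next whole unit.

Each unit contributes £13.84 − £6.17 = £7.67.
Units = (FC + target) / CM = (£486,100 + £711,000) / £7.67 = 156,075.62, so 156,076 enclosures.

156,076 enclosures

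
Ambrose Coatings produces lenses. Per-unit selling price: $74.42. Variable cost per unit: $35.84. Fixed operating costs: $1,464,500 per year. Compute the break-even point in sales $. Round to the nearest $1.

$2,824,989

Contribution margin per unit = $74.42 − $35.84 = $38.58, a CM ratio of $38.58 ÷ $74.42 = 0.5184.
Break-even sales = FC ÷ CM ratio = $1,464,500 × $74.42 / $38.58 = $2,824,989.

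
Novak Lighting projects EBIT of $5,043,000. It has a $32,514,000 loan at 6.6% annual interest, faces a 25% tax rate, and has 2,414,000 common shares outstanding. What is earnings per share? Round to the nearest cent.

Pre-tax income = $5,043,000 − $2,145,924.00 = $2,897,076.00.
Net income = $2,897,076.00 × (1 − 0.25) = $2,172,807.00.
Per share: $2,172,807.00 / 2,414,000 shares = $0.90.

$0.90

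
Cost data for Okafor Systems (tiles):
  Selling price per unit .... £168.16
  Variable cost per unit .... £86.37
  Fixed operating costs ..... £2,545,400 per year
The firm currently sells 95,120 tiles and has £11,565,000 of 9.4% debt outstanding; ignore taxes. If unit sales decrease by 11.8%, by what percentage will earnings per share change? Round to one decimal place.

Total contribution margin = 95,120 × £81.79 = £7,779,864.80.
Operating income = contribution − fixed costs = £7,779,864.80 − £2,545,400 = £5,234,464.80.
After interest of £1,087,110.00, pre-tax earnings = £4,147,354.80.
DCL = total CM / (EBIT − I) = £7,779,864.80 / £4,147,354.80 = 1.8759.
EPS therefore changes by 1.8759 × (-11.8%) = -22.1%.

-22.1%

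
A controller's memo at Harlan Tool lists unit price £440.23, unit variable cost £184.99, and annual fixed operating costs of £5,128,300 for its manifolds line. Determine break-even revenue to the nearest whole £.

CM per unit = £440.23 − £184.99 = £255.24; CM ratio = £255.24 / £440.23 = 0.5798.
Break-even sales = FC ÷ CM ratio = £5,128,300 × £440.23 / £255.24 = £8,845,132.

£8,845,132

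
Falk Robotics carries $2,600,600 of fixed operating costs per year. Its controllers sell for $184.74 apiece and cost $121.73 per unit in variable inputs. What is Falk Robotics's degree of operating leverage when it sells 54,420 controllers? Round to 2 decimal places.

At 54,420 units, contribution = 54,420 × $63.01 = $3,429,004.20.
Operating income = contribution − fixed costs = $3,429,004.20 − $2,600,600 = $828,404.20.
DOL = contribution ÷ EBIT = $3,429,004.20 ÷ $828,404.20 = 4.1393.

4.14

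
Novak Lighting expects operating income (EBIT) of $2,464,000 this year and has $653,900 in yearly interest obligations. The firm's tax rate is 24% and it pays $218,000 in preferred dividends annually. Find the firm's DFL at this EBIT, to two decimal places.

1.62

Interest = $653,900.00.
Preferred dividends grossed up pre-tax: $218,000 / (1 − 0.24) = $286,842.11.
DFL = EBIT ÷ [EBIT − I − D_p/(1−t)] = $2,464,000 ÷ [$2,464,000 − $653,900.00 − $286,842.11] = $2,464,000 ÷ $1,523,257.89 = 1.6176.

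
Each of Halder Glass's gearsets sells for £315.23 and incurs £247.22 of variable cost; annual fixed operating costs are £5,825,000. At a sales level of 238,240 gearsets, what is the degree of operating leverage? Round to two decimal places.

Contribution at this volume is 238,240 × £68.01 = £16,202,702.40.
Subtracting fixed costs: EBIT = £16,202,702.40 − £5,825,000 = £10,377,702.40.
Degree of operating leverage = £16,202,702.40 / £10,377,702.40 = 1.5613.

1.56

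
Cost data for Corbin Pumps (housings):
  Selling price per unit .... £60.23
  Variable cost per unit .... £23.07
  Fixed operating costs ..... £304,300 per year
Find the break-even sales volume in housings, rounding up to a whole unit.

8,189 housings

Contribution margin per unit = £60.23 − £23.07 = £37.16.
Break-even volume = fixed costs ÷ CM per unit = £304,300 ÷ £37.16 = 8,188.91, so 8,189 housings.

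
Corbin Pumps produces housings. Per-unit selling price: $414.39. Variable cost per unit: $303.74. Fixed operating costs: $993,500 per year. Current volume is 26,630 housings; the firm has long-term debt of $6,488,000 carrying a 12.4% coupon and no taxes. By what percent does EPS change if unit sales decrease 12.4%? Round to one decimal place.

-31.8%

At 26,630 units, contribution = 26,630 × $110.65 = $2,946,609.50.
EBIT = $2,946,609.50 − $993,500 = $1,953,109.50.
Interest = $804,512.00, so EBIT − I = $1,148,597.50.
DCL = total CM / (EBIT − I) = $2,946,609.50 / $1,148,597.50 = 2.5654.
EPS therefore changes by 2.5654 × (-12.4%) = -31.8%.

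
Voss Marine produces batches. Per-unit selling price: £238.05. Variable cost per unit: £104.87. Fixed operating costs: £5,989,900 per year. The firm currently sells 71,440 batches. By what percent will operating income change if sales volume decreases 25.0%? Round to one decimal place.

-67.5%

Contribution at this volume is 71,440 × £133.18 = £9,514,379.20.
EBIT = £9,514,379.20 − £5,989,900 = £3,524,479.20.
DOL = contribution ÷ EBIT = £9,514,379.20 ÷ £3,524,479.20 = 2.6995.
Operating income changes by 2.6995 × -25.0% = -67.5%.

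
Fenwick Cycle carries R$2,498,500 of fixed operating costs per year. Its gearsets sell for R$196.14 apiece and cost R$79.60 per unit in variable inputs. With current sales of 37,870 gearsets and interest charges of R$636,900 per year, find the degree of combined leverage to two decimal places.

3.45

At 37,870 units, contribution = 37,870 × R$116.54 = R$4,413,369.80.
EBIT = R$4,413,369.80 − R$2,498,500 = R$1,914,869.80. Interest = R$636,900.00, so EBIT − I = R$1,277,969.80.
Degree of total leverage = total CM / (EBIT − interest) = R$4,413,369.80 / R$1,277,969.80 = 3.4534.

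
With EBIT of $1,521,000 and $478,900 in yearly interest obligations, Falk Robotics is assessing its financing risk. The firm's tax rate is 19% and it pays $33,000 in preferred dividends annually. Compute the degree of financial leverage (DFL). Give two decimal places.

1.52

Annual interest charges come to $478,900.00.
Preferred dividends grossed up pre-tax: $33,000 / (1 − 0.19) = $40,740.74.
DFL = EBIT ÷ [EBIT − I − D_p/(1−t)] = $1,521,000 ÷ [$1,521,000 − $478,900.00 − $40,740.74] = $1,521,000 ÷ $1,001,359.26 = 1.5189.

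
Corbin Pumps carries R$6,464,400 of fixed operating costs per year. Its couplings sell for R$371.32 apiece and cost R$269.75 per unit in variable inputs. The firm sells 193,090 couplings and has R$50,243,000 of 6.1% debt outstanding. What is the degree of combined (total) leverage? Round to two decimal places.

Total contribution margin = 193,090 × R$101.57 = R$19,612,151.30.
Operating income = contribution − fixed costs = R$19,612,151.30 − R$6,464,400 = R$13,147,751.30. Interest = R$3,064,823.00.
DOL = R$19,612,151.30 ÷ R$13,147,751.30 = 1.4917; DFL = R$13,147,751.30 ÷ R$10,082,928.30 = 1.3040.
DCL = DOL × DFL = 1.4917 × 1.3040 = 1.9452.

1.95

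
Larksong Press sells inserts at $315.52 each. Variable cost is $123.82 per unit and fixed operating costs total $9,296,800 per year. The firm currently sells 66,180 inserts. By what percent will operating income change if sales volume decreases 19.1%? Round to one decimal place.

-71.5%

Contribution at this volume is 66,180 × $191.70 = $12,686,706.00.
Subtracting fixed costs: EBIT = $12,686,706.00 − $9,296,800 = $3,389,906.00.
Degree of operating leverage = $12,686,706.00 / $3,389,906.00 = 3.7425.
So EBIT moves 3.7425 × (-19.1%) = -71.5%.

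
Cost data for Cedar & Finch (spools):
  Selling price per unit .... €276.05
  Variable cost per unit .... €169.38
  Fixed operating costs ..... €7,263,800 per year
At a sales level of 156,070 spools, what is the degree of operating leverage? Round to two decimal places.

At 156,070 units, contribution = 156,070 × €106.67 = €16,647,986.90.
Operating income = contribution − fixed costs = €16,647,986.90 − €7,263,800 = €9,384,186.90.
Degree of operating leverage = €16,647,986.90 / €9,384,186.90 = 1.7740.

1.77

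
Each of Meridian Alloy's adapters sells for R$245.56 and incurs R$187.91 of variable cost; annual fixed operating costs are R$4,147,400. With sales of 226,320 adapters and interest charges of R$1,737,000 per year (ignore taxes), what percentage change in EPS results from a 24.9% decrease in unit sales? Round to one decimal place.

-45.4%

Contribution at this volume is 226,320 × R$57.65 = R$13,047,348.00.
EBIT = R$13,047,348.00 − R$4,147,400 = R$8,899,948.00.
Interest = R$1,737,000.00, so EBIT − I = R$7,162,948.00.
DCL = total CM / (EBIT − I) = R$13,047,348.00 / R$7,162,948.00 = 1.8215.
%ΔEPS = DCL × %ΔSales = 1.8215 × -24.9% = -45.4%.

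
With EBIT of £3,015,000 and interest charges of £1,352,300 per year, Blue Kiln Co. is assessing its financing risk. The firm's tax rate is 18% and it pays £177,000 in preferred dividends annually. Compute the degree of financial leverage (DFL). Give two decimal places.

2.08

Annual interest charges come to £1,352,300.00.
Preferred dividends grossed up pre-tax: £177,000 / (1 − 0.18) = £215,853.66.
DFL = EBIT ÷ [EBIT − I − D_p/(1−t)] = £3,015,000 ÷ [£3,015,000 − £1,352,300.00 − £215,853.66] = £3,015,000 ÷ £1,446,846.34 = 2.0838.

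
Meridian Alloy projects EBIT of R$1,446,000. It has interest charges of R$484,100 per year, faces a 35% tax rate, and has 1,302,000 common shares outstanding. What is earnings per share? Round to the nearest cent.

Pre-tax income = R$1,446,000 − R$484,100.00 = R$961,900.00.
After tax at 35%: net income = R$961,900.00 × 0.65 = R$625,235.00.
EPS = R$625,235.00 ÷ 1,302,000 = R$0.48.

R$0.48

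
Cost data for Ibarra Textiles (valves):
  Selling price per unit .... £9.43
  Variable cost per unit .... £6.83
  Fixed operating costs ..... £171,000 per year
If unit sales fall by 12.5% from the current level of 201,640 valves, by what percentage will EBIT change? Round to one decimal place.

-18.6%

Contribution at this volume is 201,640 × £2.60 = £524,264.00.
Operating income = contribution − fixed costs = £524,264.00 − £171,000 = £353,264.00.
Degree of operating leverage = £524,264.00 / £353,264.00 = 1.4841.
So EBIT moves 1.4841 × (-12.5%) = -18.6%.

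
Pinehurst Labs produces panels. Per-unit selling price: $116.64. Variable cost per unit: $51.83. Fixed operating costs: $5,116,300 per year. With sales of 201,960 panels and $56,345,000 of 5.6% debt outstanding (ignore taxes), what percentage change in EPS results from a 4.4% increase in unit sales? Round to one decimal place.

+12.0%

Total contribution margin = 201,960 × $64.81 = $13,089,027.60.
Operating income = contribution − fixed costs = $13,089,027.60 − $5,116,300 = $7,972,727.60.
After interest of $3,155,320.00, pre-tax earnings = $4,817,407.60.
Degree of combined leverage = contribution ÷ (EBIT − I) = $13,089,027.60 ÷ $4,817,407.60 = 2.7170.
%ΔEPS = DCL × %ΔSales = 2.7170 × +4.4% = +12.0%.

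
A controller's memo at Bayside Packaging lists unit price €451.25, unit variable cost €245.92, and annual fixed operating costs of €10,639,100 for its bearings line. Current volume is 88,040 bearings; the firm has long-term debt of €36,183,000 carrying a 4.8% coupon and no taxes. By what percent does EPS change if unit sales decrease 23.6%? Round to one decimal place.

At 88,040 units, contribution = 88,040 × €205.33 = €18,077,253.20.
Subtracting fixed costs: EBIT = €18,077,253.20 − €10,639,100 = €7,438,153.20.
After interest of €1,736,784.00, pre-tax earnings = €5,701,369.20.
Degree of combined leverage = contribution ÷ (EBIT − I) = €18,077,253.20 ÷ €5,701,369.20 = 3.1707.
EPS therefore changes by 3.1707 × (-23.6%) = -74.8%.

-74.8%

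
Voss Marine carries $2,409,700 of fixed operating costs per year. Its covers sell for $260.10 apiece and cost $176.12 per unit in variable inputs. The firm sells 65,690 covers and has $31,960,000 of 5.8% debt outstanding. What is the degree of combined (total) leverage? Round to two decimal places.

4.40

At 65,690 units, contribution = 65,690 × $83.98 = $5,516,646.20.
Subtracting fixed costs: EBIT = $5,516,646.20 − $2,409,700 = $3,106,946.20. Interest = $1,853,680.00.
DOL = $5,516,646.20 ÷ $3,106,946.20 = 1.7756; DFL = $3,106,946.20 ÷ $1,253,266.20 = 2.4791.
Combined leverage = 1.7756 × 2.4791 = 4.4019.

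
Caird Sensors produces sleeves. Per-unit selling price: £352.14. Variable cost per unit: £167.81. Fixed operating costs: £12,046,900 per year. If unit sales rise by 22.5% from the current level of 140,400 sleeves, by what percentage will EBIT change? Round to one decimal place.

Total contribution margin = 140,400 × £184.33 = £25,879,932.00.
Subtracting fixed costs: EBIT = £25,879,932.00 − £12,046,900 = £13,833,032.00.
So DOL = total CM / EBIT = £25,879,932.00 / £13,833,032.00 = 1.8709.
Operating income changes by 1.8709 × +22.5% = +42.1%.

+42.1%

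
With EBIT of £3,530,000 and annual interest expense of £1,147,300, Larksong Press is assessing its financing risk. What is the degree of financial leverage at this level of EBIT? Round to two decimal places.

Annual interest charges come to £1,147,300.00.
DFL = EBIT ÷ (EBIT − I) = £3,530,000 ÷ (£3,530,000 − £1,147,300.00) = £3,530,000 ÷ £2,382,700.00 = 1.4815.

1.48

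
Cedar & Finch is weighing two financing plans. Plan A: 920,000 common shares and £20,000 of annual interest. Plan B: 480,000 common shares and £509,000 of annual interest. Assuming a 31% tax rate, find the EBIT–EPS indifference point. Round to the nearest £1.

At indifference, (EBIT − 20,000)(1 − t)/920,000 = (EBIT − 509,000)(1 − t)/480,000.
Cancelling (1 − t) and cross-multiplying: 480,000·(EBIT − 20,000) = 920,000·(EBIT − 509,000).
EBIT × (920,000 − 480,000) = 509,000 × 920,000 − 20,000 × 480,000 = 458,680,000,000, so EBIT = 458,680,000,000 ÷ 440,000 = 1,042,454.55.

£1,042,455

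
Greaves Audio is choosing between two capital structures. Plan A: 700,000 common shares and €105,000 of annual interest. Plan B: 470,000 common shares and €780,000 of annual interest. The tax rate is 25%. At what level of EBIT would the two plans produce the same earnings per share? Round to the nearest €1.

€2,159,348

At indifference, (EBIT − 105,000)(1 − t)/700,000 = (EBIT − 780,000)(1 − t)/470,000.
The (1 − t) factor cancels: (EBIT − 105,000) × 470,000 = (EBIT − 780,000) × 700,000.
EBIT × (700,000 − 470,000) = 780,000 × 700,000 − 105,000 × 470,000 = 496,650,000,000, so EBIT = 496,650,000,000 ÷ 230,000 = 2,159,347.83.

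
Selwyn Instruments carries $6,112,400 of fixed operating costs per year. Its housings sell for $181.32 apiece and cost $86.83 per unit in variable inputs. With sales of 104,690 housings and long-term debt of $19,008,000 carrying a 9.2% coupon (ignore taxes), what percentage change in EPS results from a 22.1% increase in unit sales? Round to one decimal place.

Contribution at this volume is 104,690 × $94.49 = $9,892,158.10.
Subtracting fixed costs: EBIT = $9,892,158.10 − $6,112,400 = $3,779,758.10.
After interest of $1,748,736.00, pre-tax earnings = $2,031,022.10.
DCL = total CM / (EBIT − I) = $9,892,158.10 / $2,031,022.10 = 4.8705.
EPS therefore changes by 4.8705 × (+22.1%) = +107.6%.

+107.6%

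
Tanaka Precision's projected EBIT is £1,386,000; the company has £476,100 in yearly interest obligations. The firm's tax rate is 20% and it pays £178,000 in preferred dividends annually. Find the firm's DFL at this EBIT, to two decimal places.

Interest = £476,100.00.
Pre-tax preferred-dividend burden = £178,000 ÷ (1 − 0.20) = £222,500.00.
DFL = EBIT ÷ [EBIT − I − D_p/(1−t)] = £1,386,000 ÷ [£1,386,000 − £476,100.00 − £222,500.00] = £1,386,000 ÷ £687,400.00 = 2.0163.

2.02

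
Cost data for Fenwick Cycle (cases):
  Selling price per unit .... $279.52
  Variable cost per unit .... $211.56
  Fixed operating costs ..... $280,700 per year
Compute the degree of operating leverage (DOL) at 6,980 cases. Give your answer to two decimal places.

2.45

At 6,980 units, contribution = 6,980 × $67.96 = $474,360.80.
Subtracting fixed costs: EBIT = $474,360.80 − $280,700 = $193,660.80.
Degree of operating leverage = $474,360.80 / $193,660.80 = 2.4494.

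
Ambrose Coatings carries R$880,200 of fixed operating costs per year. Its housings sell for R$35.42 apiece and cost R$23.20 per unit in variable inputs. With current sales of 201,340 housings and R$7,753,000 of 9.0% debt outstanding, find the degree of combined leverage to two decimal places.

Contribution at this volume is 201,340 × R$12.22 = R$2,460,374.80.
Operating income = contribution − fixed costs = R$2,460,374.80 − R$880,200 = R$1,580,174.80. Interest = R$697,770.00, so EBIT − I = R$882,404.80.
DCL = contribution ÷ (EBIT − I) = R$2,460,374.80 ÷ R$882,404.80 = 2.7883.

2.79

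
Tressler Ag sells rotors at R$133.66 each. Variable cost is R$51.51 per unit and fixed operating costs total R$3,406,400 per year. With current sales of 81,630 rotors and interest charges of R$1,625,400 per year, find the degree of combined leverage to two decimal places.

4.01

At 81,630 units, contribution = 81,630 × R$82.15 = R$6,705,904.50.
EBIT = R$6,705,904.50 − R$3,406,400 = R$3,299,504.50. Interest = R$1,625,400.00.
DOL = R$6,705,904.50 ÷ R$3,299,504.50 = 2.0324; DFL = R$3,299,504.50 ÷ R$1,674,104.50 = 1.9709.
DCL = DOL × DFL = 2.0324 × 1.9709 = 4.0057.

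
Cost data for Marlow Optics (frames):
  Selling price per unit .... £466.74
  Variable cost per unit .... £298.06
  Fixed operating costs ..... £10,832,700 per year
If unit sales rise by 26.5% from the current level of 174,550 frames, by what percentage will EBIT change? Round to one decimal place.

Total contribution margin = 174,550 × £168.68 = £29,443,094.00.
Operating income = contribution − fixed costs = £29,443,094.00 − £10,832,700 = £18,610,394.00.
So DOL = total CM / EBIT = £29,443,094.00 / £18,610,394.00 = 1.5821.
So EBIT moves 1.5821 × (+26.5%) = +41.9%.

+41.9%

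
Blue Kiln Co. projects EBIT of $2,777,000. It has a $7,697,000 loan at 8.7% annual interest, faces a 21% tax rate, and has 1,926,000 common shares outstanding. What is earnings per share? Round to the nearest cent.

$0.86

Interest = $669,639.00, so EBT = $2,777,000 − $669,639.00 = $2,107,361.00.
Net income = $2,107,361.00 × (1 − 0.21) = $1,664,815.19.
Per share: $1,664,815.19 / 1,926,000 shares = $0.86.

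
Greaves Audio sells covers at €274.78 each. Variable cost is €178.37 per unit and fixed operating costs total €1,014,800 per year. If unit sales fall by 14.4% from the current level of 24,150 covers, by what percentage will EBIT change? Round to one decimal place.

Contribution at this volume is 24,150 × €96.41 = €2,328,301.50.
EBIT = €2,328,301.50 − €1,014,800 = €1,313,501.50.
Degree of operating leverage = €2,328,301.50 / €1,313,501.50 = 1.7726.
So EBIT moves 1.7726 × (-14.4%) = -25.5%.

-25.5%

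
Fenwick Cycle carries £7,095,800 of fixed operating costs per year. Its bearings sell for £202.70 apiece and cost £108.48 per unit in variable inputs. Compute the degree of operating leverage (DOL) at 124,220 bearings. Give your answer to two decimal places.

At 124,220 units, contribution = 124,220 × £94.22 = £11,704,008.40.
Operating income = contribution − fixed costs = £11,704,008.40 − £7,095,800 = £4,608,208.40.
Degree of operating leverage = £11,704,008.40 / £4,608,208.40 = 2.5398.

2.54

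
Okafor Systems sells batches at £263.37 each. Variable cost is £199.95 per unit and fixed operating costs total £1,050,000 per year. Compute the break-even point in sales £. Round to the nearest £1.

CM per unit = £263.37 − £199.95 = £63.42; CM ratio = £63.42 / £263.37 = 0.2408.
Break-even revenue = fixed costs × price ÷ CM = £1,050,000 × £263.37 ÷ £63.42 = £4,360,430.

£4,360,430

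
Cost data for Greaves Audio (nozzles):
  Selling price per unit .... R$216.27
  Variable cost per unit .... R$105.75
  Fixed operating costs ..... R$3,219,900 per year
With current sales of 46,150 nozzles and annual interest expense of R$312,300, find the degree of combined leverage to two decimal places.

At 46,150 units, contribution = 46,150 × R$110.52 = R$5,100,498.00.
Operating income = contribution − fixed costs = R$5,100,498.00 − R$3,219,900 = R$1,880,598.00. Interest = R$312,300.00.
DOL = R$5,100,498.00 ÷ R$1,880,598.00 = 2.7122; DFL = R$1,880,598.00 ÷ R$1,568,298.00 = 1.1991.
DCL = DOL × DFL = 2.7122 × 1.1991 = 3.2522.

3.25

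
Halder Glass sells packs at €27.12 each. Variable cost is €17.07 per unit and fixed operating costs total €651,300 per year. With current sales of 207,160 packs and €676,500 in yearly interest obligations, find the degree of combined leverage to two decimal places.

Contribution at this volume is 207,160 × €10.05 = €2,081,958.00.
EBIT = €2,081,958.00 − €651,300 = €1,430,658.00. Interest = €676,500.00.
DOL = €2,081,958.00 ÷ €1,430,658.00 = 1.4552; DFL = €1,430,658.00 ÷ €754,158.00 = 1.8970.
DCL = DOL × DFL = 1.4552 × 1.8970 = 2.7605.

2.76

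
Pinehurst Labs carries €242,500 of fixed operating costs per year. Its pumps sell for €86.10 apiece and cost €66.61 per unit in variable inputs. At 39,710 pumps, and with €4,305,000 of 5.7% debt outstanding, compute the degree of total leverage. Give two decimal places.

Contribution at this volume is 39,710 × €19.49 = €773,947.90.
Subtracting fixed costs: EBIT = €773,947.90 − €242,500 = €531,447.90. Interest = €245,385.00, so EBIT − I = €286,062.90.
Degree of total leverage = total CM / (EBIT − interest) = €773,947.90 / €286,062.90 = 2.7055.

2.71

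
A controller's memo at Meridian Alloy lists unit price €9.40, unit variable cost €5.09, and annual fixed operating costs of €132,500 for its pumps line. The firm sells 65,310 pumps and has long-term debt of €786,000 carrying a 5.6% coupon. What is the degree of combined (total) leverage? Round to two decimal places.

Contribution at this volume is 65,310 × €4.31 = €281,486.10.
Operating income = contribution − fixed costs = €281,486.10 − €132,500 = €148,986.10. Interest = €44,016.00.
DOL = €281,486.10 ÷ €148,986.10 = 1.8893; DFL = €148,986.10 ÷ €104,970.10 = 1.4193.
DCL = DOL × DFL = 1.8893 × 1.4193 = 2.6815.

2.68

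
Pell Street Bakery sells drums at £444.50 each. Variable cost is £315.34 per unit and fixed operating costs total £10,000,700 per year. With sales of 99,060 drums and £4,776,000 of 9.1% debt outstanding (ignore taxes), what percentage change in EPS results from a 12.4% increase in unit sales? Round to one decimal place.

Total contribution margin = 99,060 × £129.16 = £12,794,589.60.
Subtracting fixed costs: EBIT = £12,794,589.60 − £10,000,700 = £2,793,889.60.
After interest of £434,616.00, pre-tax earnings = £2,359,273.60.
Degree of combined leverage = contribution ÷ (EBIT − I) = £12,794,589.60 ÷ £2,359,273.60 = 5.4231.
EPS therefore changes by 5.4231 × (+12.4%) = +67.2%.

+67.2%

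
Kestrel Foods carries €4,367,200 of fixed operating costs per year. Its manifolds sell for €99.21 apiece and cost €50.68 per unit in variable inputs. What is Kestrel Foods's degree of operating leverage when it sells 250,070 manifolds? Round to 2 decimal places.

1.56

Total contribution margin = 250,070 × €48.53 = €12,135,897.10.
Subtracting fixed costs: EBIT = €12,135,897.10 − €4,367,200 = €7,768,697.10.
So DOL = total CM / EBIT = €12,135,897.10 / €7,768,697.10 = 1.5622.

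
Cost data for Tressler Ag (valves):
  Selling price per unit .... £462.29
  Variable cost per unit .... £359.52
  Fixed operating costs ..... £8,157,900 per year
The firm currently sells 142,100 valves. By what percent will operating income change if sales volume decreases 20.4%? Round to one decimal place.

At 142,100 units, contribution = 142,100 × £102.77 = £14,603,617.00.
Subtracting fixed costs: EBIT = £14,603,617.00 − £8,157,900 = £6,445,717.00.
DOL = contribution ÷ EBIT = £14,603,617.00 ÷ £6,445,717.00 = 2.2656.
Operating income changes by 2.2656 × -20.4% = -46.2%.

-46.2%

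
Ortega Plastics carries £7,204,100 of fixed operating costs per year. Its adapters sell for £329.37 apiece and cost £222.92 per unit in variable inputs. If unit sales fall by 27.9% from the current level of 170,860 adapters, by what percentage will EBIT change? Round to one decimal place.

Total contribution margin = 170,860 × £106.45 = £18,188,047.00.
Operating income = contribution − fixed costs = £18,188,047.00 − £7,204,100 = £10,983,947.00.
So DOL = total CM / EBIT = £18,188,047.00 / £10,983,947.00 = 1.6559.
So EBIT moves 1.6559 × (-27.9%) = -46.2%.

-46.2%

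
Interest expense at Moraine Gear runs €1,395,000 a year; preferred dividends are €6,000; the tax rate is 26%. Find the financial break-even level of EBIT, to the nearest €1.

€1,403,108

Grossing the preferred dividend up to pre-tax terms: €6,000 / (1 − 0.26) = €8,108.11.
Financial break-even EBIT = interest + D_p ÷ (1 − t) = €1,395,000 + €8,108.11 = €1,403,108.11.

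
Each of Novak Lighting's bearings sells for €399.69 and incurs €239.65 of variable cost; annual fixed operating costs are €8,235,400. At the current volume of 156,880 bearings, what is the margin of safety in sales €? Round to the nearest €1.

Each unit contributes €399.69 − €239.65 = €160.04. Break-even units = €8,235,400 ÷ €160.04 = 51,458.39; break-even revenue = 51,458.39 × €399.69 = €20,567,402.06.
Current sales = 156,880 × €399.69 = €62,703,367.20.
Margin of safety = €62,703,367.20 − €20,567,402.06 = €42,135,965.

€42,135,965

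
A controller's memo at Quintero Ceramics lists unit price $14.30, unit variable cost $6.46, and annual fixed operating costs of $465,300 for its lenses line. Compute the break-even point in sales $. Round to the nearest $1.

Contribution margin per unit = $14.30 − $6.46 = $7.84, a CM ratio of $7.84 ÷ $14.30 = 0.5483.
Break-even sales = FC ÷ CM ratio = $465,300 × $14.30 / $7.84 = $848,698.

$848,698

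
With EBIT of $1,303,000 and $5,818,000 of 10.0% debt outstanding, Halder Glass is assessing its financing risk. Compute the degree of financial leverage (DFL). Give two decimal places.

Annual interest charges come to $581,800.00.
Degree of financial leverage = EBIT / (EBIT − interest) = $1,303,000 / $721,200.00 = 1.8067.

1.81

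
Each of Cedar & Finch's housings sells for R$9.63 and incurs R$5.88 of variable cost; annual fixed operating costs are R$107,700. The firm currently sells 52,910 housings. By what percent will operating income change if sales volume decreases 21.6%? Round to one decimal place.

Contribution at this volume is 52,910 × R$3.75 = R$198,412.50.
Operating income = contribution − fixed costs = R$198,412.50 − R$107,700 = R$90,712.50.
DOL = contribution ÷ EBIT = R$198,412.50 ÷ R$90,712.50 = 2.1873.
%ΔEBIT = DOL × %ΔSales = 2.1873 × -21.6% = -47.2%.

-47.2%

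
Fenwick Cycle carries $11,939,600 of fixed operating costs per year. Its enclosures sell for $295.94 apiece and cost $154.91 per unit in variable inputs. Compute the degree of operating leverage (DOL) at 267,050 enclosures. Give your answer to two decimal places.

Total contribution margin = 267,050 × $141.03 = $37,662,061.50.
Subtracting fixed costs: EBIT = $37,662,061.50 − $11,939,600 = $25,722,461.50.
So DOL = total CM / EBIT = $37,662,061.50 / $25,722,461.50 = 1.4642.

1.46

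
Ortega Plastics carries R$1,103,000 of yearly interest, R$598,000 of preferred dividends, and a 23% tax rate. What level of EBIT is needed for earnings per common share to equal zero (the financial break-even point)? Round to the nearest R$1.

R$1,879,623

Preferred dividends are paid after tax, so their pre-tax equivalent is R$598,000 ÷ (1 − 0.23) = R$776,623.38.
EPS = 0 when EBIT covers interest plus the pre-tax preferred burden: R$1,103,000 + R$776,623.38 = R$1,879,623.38.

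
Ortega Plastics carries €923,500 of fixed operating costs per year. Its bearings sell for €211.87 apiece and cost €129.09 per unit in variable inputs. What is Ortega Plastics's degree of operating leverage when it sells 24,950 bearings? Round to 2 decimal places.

1.81

Total contribution margin = 24,950 × €82.78 = €2,065,361.00.
Subtracting fixed costs: EBIT = €2,065,361.00 − €923,500 = €1,141,861.00.
DOL = contribution ÷ EBIT = €2,065,361.00 ÷ €1,141,861.00 = 1.8088.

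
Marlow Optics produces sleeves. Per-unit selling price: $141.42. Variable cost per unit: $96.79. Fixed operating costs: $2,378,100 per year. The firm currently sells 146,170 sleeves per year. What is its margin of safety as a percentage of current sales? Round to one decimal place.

Unit CM = price − variable cost = $141.42 − $96.79 = $44.63. Break-even units = $2,378,100 ÷ $44.63 = 53,284.79; break-even revenue = 53,284.79 × $141.42 = $7,535,534.44.
Actual sales revenue = 146,170 × $141.42 = $20,671,361.40.
Margin of safety = ($20,671,361.40 − $7,535,534.44) ÷ $20,671,361.40 = 63.5%.

63.5%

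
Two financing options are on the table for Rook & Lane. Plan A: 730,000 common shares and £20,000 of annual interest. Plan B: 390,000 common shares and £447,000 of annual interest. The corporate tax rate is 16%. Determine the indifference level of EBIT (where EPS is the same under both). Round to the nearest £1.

£936,794

At indifference, (EBIT − 20,000)(1 − t)/730,000 = (EBIT − 447,000)(1 − t)/390,000.
Cancelling (1 − t) and cross-multiplying: 390,000·(EBIT − 20,000) = 730,000·(EBIT − 447,000).
EBIT × (730,000 − 390,000) = 447,000 × 730,000 − 20,000 × 390,000 = 318,510,000,000, so EBIT = 318,510,000,000 ÷ 340,000 = 936,794.12.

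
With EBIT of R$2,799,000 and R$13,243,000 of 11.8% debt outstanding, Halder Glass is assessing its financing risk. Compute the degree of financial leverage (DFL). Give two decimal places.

2.26

Interest = R$1,562,674.00.
DFL = EBIT ÷ (EBIT − I) = R$2,799,000 ÷ (R$2,799,000 − R$1,562,674.00) = R$2,799,000 ÷ R$1,236,326.00 = 2.2640.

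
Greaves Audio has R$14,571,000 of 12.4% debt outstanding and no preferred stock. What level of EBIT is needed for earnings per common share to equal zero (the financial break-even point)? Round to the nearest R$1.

Annual interest = 12.4% × R$14,571,000 = R$1,806,804.00.
Without preferred stock the financial break-even is simply EBIT = interest = R$1,806,804.00.

R$1,806,804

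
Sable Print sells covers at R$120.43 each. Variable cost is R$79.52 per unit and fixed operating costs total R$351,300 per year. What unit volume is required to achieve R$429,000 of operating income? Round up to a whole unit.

19,074 covers

Unit CM = price − variable cost = R$120.43 − R$79.52 = R$40.91.
Need Q such that Q × R$40.91 − R$351,300 = R$429,000, i.e. Q = R$780,300 / R$40.91 = 19,073.58 → 19,074.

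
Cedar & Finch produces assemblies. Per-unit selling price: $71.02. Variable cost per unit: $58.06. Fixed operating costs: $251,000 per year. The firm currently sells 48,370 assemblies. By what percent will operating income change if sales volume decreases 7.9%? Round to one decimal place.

-13.2%

Total contribution margin = 48,370 × $12.96 = $626,875.20.
Subtracting fixed costs: EBIT = $626,875.20 − $251,000 = $375,875.20.
Degree of operating leverage = $626,875.20 / $375,875.20 = 1.6678.
Operating income changes by 1.6678 × -7.9% = -13.2%.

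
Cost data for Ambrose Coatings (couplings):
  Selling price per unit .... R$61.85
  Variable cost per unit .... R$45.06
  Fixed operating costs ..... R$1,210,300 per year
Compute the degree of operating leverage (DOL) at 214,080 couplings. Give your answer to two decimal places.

Contribution at this volume is 214,080 × R$16.79 = R$3,594,403.20.
EBIT = R$3,594,403.20 − R$1,210,300 = R$2,384,103.20.
DOL = contribution ÷ EBIT = R$3,594,403.20 ÷ R$2,384,103.20 = 1.5077.

1.51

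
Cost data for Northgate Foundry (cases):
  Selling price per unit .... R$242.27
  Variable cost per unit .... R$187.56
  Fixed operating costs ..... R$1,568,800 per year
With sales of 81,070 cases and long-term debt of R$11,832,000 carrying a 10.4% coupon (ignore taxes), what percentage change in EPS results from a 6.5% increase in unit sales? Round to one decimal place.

Total contribution margin = 81,070 × R$54.71 = R$4,435,339.70.
Subtracting fixed costs: EBIT = R$4,435,339.70 − R$1,568,800 = R$2,866,539.70.
After interest of R$1,230,528.00, pre-tax earnings = R$1,636,011.70.
DCL = total CM / (EBIT − I) = R$4,435,339.70 / R$1,636,011.70 = 2.7111.
EPS therefore changes by 2.7111 × (+6.5%) = +17.6%.

+17.6%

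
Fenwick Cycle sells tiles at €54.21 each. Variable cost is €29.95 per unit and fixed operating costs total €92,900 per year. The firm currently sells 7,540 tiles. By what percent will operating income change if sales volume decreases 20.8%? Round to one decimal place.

-42.3%

At 7,540 units, contribution = 7,540 × €24.26 = €182,920.40.
EBIT = €182,920.40 − €92,900 = €90,020.40.
DOL = contribution ÷ EBIT = €182,920.40 ÷ €90,020.40 = 2.0320.
So EBIT moves 2.0320 × (-20.8%) = -42.3%.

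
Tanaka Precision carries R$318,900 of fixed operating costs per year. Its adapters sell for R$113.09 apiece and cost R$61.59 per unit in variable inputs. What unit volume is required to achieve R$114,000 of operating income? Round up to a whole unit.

Contribution margin per unit = R$113.09 − R$61.59 = R$51.50.
Required volume = (fixed costs + target profit) ÷ CM = (R$318,900 + R$114,000) ÷ R$51.50 = 8,405.83, so 8,406 adapters.

8,406 adapters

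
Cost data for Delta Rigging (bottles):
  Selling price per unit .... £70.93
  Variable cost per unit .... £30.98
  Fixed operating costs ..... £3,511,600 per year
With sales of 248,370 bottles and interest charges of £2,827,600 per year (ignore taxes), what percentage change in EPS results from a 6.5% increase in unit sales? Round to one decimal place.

Contribution at this volume is 248,370 × £39.95 = £9,922,381.50.
EBIT = £9,922,381.50 − £3,511,600 = £6,410,781.50.
Interest = £2,827,600.00, so EBIT − I = £3,583,181.50.
Degree of combined leverage = contribution ÷ (EBIT − I) = £9,922,381.50 ÷ £3,583,181.50 = 2.7692.
%ΔEPS = DCL × %ΔSales = 2.7692 × +6.5% = +18.0%.

+18.0%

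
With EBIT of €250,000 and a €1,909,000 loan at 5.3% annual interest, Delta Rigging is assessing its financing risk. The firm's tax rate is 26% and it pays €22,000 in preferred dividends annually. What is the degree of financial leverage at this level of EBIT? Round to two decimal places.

Interest = €101,177.00.
Preferred dividends grossed up pre-tax: €22,000 / (1 − 0.26) = €29,729.73.
DFL = EBIT ÷ [EBIT − I − D_p/(1−t)] = €250,000 ÷ [€250,000 − €101,177.00 − €29,729.73] = €250,000 ÷ €119,093.27 = 2.0992.

2.10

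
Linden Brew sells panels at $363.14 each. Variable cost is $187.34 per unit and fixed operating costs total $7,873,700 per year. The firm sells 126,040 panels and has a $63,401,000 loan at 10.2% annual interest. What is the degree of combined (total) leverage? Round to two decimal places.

Total contribution margin = 126,040 × $175.80 = $22,157,832.00.
Operating income = contribution − fixed costs = $22,157,832.00 − $7,873,700 = $14,284,132.00. Interest = $6,466,902.00.
DOL = $22,157,832.00 ÷ $14,284,132.00 = 1.5512; DFL = $14,284,132.00 ÷ $7,817,230.00 = 1.8273.
DCL = DOL × DFL = 1.5512 × 1.8273 = 2.8345.

2.83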